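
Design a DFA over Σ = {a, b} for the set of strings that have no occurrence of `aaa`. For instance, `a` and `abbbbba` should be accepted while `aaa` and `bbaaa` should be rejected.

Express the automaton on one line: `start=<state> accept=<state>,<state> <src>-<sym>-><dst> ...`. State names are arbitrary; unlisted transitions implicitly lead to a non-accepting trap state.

start=q0 accept=q0,q1,q2 q0-a->q1 q0-b->q0 q1-a->q2 q1-b->q0 q2-a->q3 q2-b->q0 q3-a->q3 q3-b->q3

Track partial matches of the forbidden pattern `aaa`. State q3 is a dead state reached once `aaa` has occurred; every other state accepts. q0 means no part of `aaa` is currently matched.
A 4-state machine:
        a   b  
>* q0   q1  q0 
 * q1   q2  q0 
 * q2   q3  q0 
   q3   q3  q3 
(> = start, * = accepting)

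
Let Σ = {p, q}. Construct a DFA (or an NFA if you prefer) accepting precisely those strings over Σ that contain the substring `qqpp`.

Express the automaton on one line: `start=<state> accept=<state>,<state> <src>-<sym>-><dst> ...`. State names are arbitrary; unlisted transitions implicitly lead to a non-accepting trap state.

Track how much of `qqpp` has been matched so far: state A is no progress, E is the absorbing accept state reached once `qqpp` has occurred. Intermediate states record partial matches; on a mismatch, fall back to the longest reusable overlap.
A 5-state machine:
       p  q 
>  A   A  B 
   B   A  C 
   C   D  C 
   D   E  B 
 * E   E  E 
(> = start, * = accepting)

start=A accept=E A-p->A A-q->B B-p->A B-q->C C-p->D C-q->C D-p->E D-q->B E-p->E E-q->E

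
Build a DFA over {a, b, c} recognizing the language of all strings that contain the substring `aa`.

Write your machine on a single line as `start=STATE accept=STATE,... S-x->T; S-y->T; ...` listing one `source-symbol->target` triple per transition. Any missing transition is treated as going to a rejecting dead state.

start=q0; accept=q2; q0-a->q1; q0-b->q0; q0-c->q0; q1-a->q2; q1-b->q0; q1-c->q0; q2-a->q2; q2-b->q2; q2-c->q2

States q0..q1 record the length of the longest prefix of `aa` that matches the current input suffix. Reaching q2 means `aa` has been seen, and we stay there forever. Accept from q2.
3 states suffice.
        a   b   c  
>  q0   q1  q0  q0 
   q1   q2  q0  q0 
 * q2   q2  q2  q2 
(> = start, * = accepting)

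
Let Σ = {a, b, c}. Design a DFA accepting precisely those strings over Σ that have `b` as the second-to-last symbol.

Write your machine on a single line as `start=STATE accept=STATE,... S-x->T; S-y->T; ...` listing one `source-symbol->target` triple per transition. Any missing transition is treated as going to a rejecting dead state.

A DFA must remember the last 2 symbols (since which symbol is second-to-last isn't known until the input ends). Use one state per possible window of the last ≤2 symbols; accept from those whose window starts with `b`.
          a    b    c  
>  q0     q1   q2   q3 
   q1     q4   q5   q6 
   q2     q7   q8   q9 
   q3    q10  q11  q12 
   q4     q4   q5   q6 
   q5     q7   q8   q9 
   q6    q10  q11  q12 
 * q7     q4   q5   q6 
 * q8     q7   q8   q9 
 * q9    q10  q11  q12 
   q10    q4   q5   q6 
   q11    q7   q8   q9 
   q12   q10  q11  q12 
(> = start, * = accepting)

start=q0; accept=q7,q8,q9; q0-a->q1; q0-b->q2; q0-c->q3; q1-a->q4; q1-b->q5; q1-c->q6; q2-a->q7; q2-b->q8; q2-c->q9; q3-a->q10; q3-b->q11; q3-c->q12; q4-a->q4; q4-b->q5; q4-c->q6; q5-a->q7; q5-b->q8; q5-c->q9; q6-a->q10; q6-b->q11; q6-c->q12; q7-a->q4; q7-b->q5; q7-c->q6; q8-a->q7; q8-b->q8; q8-c->q9; q9-a->q10; q9-b->q11; q9-c->q12; q10-a->q4; q10-b->q5; q10-c->q6; q11-a->q7; q11-b->q8; q11-c->q9; q12-a->q10; q12-b->q11; q12-c->q12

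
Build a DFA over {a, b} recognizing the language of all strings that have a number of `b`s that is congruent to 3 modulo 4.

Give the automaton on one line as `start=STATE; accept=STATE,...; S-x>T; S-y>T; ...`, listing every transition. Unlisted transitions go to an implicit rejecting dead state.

start=q0; accept=q3; q0-a>q0; q0-b>q1; q1-a>q1; q1-b>q2; q2-a>q2; q2-b>q3; q3-a>q3; q3-b>q0

The only thing that matters is how many `b`s have appeared, reduced mod 4. Use one state per residue: q0 for 0, …, q3 for 3. Reading `b` moves to the next residue; anything else stays put. q3 is accepting.
With 4 states:
        a   b  
>  q0   q0  q1 
   q1   q1  q2 
   q2   q2  q3 
 * q3   q3  q0 
(> = start, * = accepting)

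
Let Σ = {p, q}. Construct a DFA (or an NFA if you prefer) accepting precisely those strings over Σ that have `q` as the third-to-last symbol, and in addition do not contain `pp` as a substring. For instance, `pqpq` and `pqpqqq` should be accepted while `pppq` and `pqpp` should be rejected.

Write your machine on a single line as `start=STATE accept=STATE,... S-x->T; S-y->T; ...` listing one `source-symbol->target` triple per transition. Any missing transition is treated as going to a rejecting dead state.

start=s0; accept=s6,s7,s8; s0-p->s1; s0-q->s2; s1-p->s3; s1-q->s2; s2-p->s4; s2-q->s5; s3-p->s3; s3-q->s3; s4-p->s3; s4-q->s6; s5-p->s7; s5-q->s8; s6-p->s4; s6-q->s5; s7-p->s3; s7-q->s6; s8-p->s7; s8-q->s8

Run two small machines in parallel and take their product. The first has 15 states tracking the last 3 symbols read; the second has 3 states tracking partial matches of the forbidden pattern `pp`. A product state is a pair (one from each), accepting exactly when both do. After merging equivalent states the machine shrinks.
With 9 states:
        p   q  
>  s0   s1  s2 
   s1   s3  s2 
   s2   s4  s5 
   s3   s3  s3 
   s4   s3  s6 
   s5   s7  s8 
 * s6   s4  s5 
 * s7   s3  s6 
 * s8   s7  s8 
(> = start, * = accepting)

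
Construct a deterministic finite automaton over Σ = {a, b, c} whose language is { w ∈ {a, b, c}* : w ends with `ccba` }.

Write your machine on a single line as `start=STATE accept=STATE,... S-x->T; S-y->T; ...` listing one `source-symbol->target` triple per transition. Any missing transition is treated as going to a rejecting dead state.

Remember how much of `ccba` the current input suffix matches. State q0 means no match yet; q1 means the last symbol is `c`; q2 means the last 2 symbols are `cc`; q3 means the last 3 symbols are `ccb`; q4 means the last 4 symbols are `ccba`. Only q4 accepts. On a mismatch, fall back to the longest proper suffix that is still a prefix of `ccba`.
With 5 states:
        a   b   c  
>  q0   q0  q0  q1 
   q1   q0  q0  q2 
   q2   q0  q3  q2 
   q3   q4  q0  q1 
 * q4   q0  q0  q1 
(> = start, * = accepting)

start=q0; accept=q4; q0-a->q0; q0-b->q0; q0-c->q1; q1-a->q0; q1-b->q0; q1-c->q2; q2-a->q0; q2-b->q3; q2-c->q2; q3-a->q4; q3-b->q0; q3-c->q1; q4-a->q0; q4-b->q0; q4-c->q1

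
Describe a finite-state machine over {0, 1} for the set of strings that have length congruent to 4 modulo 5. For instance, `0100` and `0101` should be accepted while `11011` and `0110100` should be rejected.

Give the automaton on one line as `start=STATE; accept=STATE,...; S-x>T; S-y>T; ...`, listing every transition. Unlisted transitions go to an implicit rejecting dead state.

Count input length modulo 5: every symbol advances one step around the cycle q0 → q1 → q2 → q3 → q4 → q0. Accept at q4.
        0   1  
>  q0   q1  q1 
   q1   q2  q2 
   q2   q3  q3 
   q3   q4  q4 
 * q4   q0  q0 
(> = start, * = accepting)

start=q0; accept=q4; q0-0>q1; q0-1>q1; q1-0>q2; q1-1>q2; q2-0>q3; q2-1>q3; q3-0>q4; q3-1>q4; q4-0>q0; q4-1>q0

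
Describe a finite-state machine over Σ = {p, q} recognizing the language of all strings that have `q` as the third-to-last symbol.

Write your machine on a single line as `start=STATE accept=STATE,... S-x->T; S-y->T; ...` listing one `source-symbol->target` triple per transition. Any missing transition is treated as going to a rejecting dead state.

Because acceptance depends on a position counted from the end, the machine has to buffer the most recent 3 symbols. Make each state the string of the last up-to-3 symbols read; on input `x` shift the window left and append `x`. Accept when the buffered window has length 3 and begins with `q`.
15 states suffice.
       p  q 
>  A   B  C 
   B   D  E 
   C   F  G 
   D   H  I 
   E   J  K 
   F   L  M 
   G   N  O 
   H   H  I 
   I   J  K 
   J   L  M 
   K   N  O 
 * L   H  I 
 * M   J  K 
 * N   L  M 
 * O   N  O 
(> = start, * = accepting)

start=A; accept=L,M,N,O; A-p->B; A-q->C; B-p->D; B-q->E; C-p->F; C-q->G; D-p->H; D-q->I; E-p->J; E-q->K; F-p->L; F-q->M; G-p->N; G-q->O; H-p->H; H-q->I; I-p->J; I-q->K; J-p->L; J-q->M; K-p->N; K-q->O; L-p->H; L-q->I; M-p->J; M-q->K; N-p->L; N-q->M; O-p->N; O-q->O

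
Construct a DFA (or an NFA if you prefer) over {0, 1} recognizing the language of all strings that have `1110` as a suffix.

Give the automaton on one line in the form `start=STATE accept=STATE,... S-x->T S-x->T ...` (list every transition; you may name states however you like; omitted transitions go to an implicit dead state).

Remember how much of `1110` the current input suffix matches. State A means no match yet; B means the last symbol is `1`; C means the last 2 symbols are `11`; D means the last 3 symbols are `111`; E means the last 4 symbols are `1110`. Only E accepts. On a mismatch, fall back to the longest proper suffix that is still a prefix of `1110`.
A 5-state machine:
       0  1 
>  A   A  B 
   B   A  C 
   C   A  D 
   D   E  D 
 * E   A  B 
(> = start, * = accepting)

start=A accept=E A-0->A A-1->B B-0->A B-1->C C-0->A C-1->D D-0->E D-1->D E-0->A E-1->B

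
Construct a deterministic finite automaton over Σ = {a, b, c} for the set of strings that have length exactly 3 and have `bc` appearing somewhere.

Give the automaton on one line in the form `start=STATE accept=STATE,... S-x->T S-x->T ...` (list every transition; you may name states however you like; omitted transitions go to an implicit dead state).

start=q0 accept=q6 q0-a->q1 q0-b->q2 q0-c->q1 q1-a->q3 q1-b->q4 q1-c->q3 q2-a->q3 q2-b->q4 q2-c->q5 q3-a->q3 q3-b->q3 q3-c->q3 q4-a->q3 q4-b->q3 q4-c->q6 q5-a->q6 q5-b->q6 q5-c->q6 q6-a->q3 q6-b->q3 q6-c->q3

Build one automaton per condition and run them in lockstep. The first has 5 states tracking the input length, saturating at 4; the second has 3 states tracking whether and how much of `bc` has been seen. A product state is a pair (one from each), accepting exactly when both do. After merging equivalent states the machine shrinks.
With 7 states:
        a   b   c  
>  q0   q1  q2  q1 
   q1   q3  q4  q3 
   q2   q3  q4  q5 
   q3   q3  q3  q3 
   q4   q3  q3  q6 
   q5   q6  q6  q6 
 * q6   q3  q3  q3 
(> = start, * = accepting)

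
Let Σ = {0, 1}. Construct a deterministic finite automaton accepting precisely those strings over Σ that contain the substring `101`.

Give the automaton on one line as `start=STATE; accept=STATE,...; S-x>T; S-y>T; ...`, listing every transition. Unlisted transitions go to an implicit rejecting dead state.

Track how much of `101` has been matched so far: state S0 is no progress, S3 is the absorbing accept state reached once `101` has occurred. Intermediate states record partial matches; on a mismatch, fall back to the longest reusable overlap.
4 states suffice.
        0   1  
>  S0   S0  S1 
   S1   S2  S1 
   S2   S0  S3 
 * S3   S3  S3 
(> = start, * = accepting)

start=S0; accept=S3; S0-0>S0; S0-1>S1; S1-0>S2; S1-1>S1; S2-0>S0; S2-1>S3; S3-0>S3; S3-1>S3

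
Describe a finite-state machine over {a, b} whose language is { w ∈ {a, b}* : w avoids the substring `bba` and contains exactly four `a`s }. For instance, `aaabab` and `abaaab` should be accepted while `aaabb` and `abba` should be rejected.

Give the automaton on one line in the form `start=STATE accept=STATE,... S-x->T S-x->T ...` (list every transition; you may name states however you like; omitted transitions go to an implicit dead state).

Handle the two conditions separately and then intersect. One (4 states) tracks partial matches of the forbidden pattern `bba`; the other (6 states) tracks the count of `a`s, saturating at 5. Each combined state is a pair, one component from each; accept when both components accept. Equivalent product states are then merged.
With 10 states:
        a   b  
>  q0   q1  q2 
   q1   q3  q4 
   q2   q1  q5 
   q3   q6  q7 
   q4   q3  q5 
   q5   q5  q5 
   q6   q8  q9 
   q7   q6  q5 
 * q8   q5  q8 
   q9   q8  q5 
(> = start, * = accepting)

start=q0 accept=q8 q0-a->q1 q0-b->q2 q1-a->q3 q1-b->q4 q2-a->q1 q2-b->q5 q3-a->q6 q3-b->q7 q4-a->q3 q4-b->q5 q5-a->q5 q5-b->q5 q6-a->q8 q6-b->q9 q7-a->q6 q7-b->q5 q8-a->q5 q8-b->q8 q9-a->q8 q9-b->q5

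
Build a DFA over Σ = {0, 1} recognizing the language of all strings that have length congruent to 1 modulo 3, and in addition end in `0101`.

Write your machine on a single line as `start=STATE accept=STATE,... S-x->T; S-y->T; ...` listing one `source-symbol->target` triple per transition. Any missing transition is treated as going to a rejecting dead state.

start=A; accept=G; A-0->B; A-1->C; B-0->D; B-1->E; C-0->D; C-1->D; D-0->A; D-1->A; E-0->F; E-1->A; F-0->B; F-1->G; G-0->D; G-1->D

Build one automaton per condition and run them in lockstep. The first has 3 states tracking the input length modulo 3; the second has 5 states tracking how much of the suffix `0101` has currently been matched. A product state is a pair (one from each), accepting exactly when both do. Equivalent product states are then merged.
With 7 states:
       0  1 
>  A   B  C 
   B   D  E 
   C   D  D 
   D   A  A 
   E   F  A 
   F   B  G 
 * G   D  D 
(> = start, * = accepting)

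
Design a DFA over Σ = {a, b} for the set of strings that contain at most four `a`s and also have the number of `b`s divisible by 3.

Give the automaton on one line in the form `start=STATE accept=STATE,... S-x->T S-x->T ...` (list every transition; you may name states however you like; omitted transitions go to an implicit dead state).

Run two small machines in parallel and take their product. The first has 6 states tracking the count of `a`s, saturating at 5; the second has 3 states tracking the count of `b`s modulo 3. A product state is a pair (one from each), accepting exactly when both do. After merging equivalent states the machine shrinks.
With 16 states:
          a    b  
>* q0     q1   q2 
 * q1     q3   q4 
   q2     q4   q5 
 * q3     q6   q7 
   q4     q7   q8 
   q5     q8   q0 
 * q6     q9  q10 
   q7    q10  q11 
   q8    q11   q1 
 * q9    q12  q13 
   q10   q13  q14 
   q11   q14   q3 
   q12   q12  q12 
   q13   q12  q15 
   q14   q15   q6 
   q15   q12   q9 
(> = start, * = accepting)

start=q0 accept=q0,q1,q3,q6,q9 q0-a->q1 q0-b->q2 q1-a->q3 q1-b->q4 q2-a->q4 q2-b->q5 q3-a->q6 q3-b->q7 q4-a->q7 q4-b->q8 q5-a->q8 q5-b->q0 q6-a->q9 q6-b->q10 q7-a->q10 q7-b->q11 q8-a->q11 q8-b->q1 q9-a->q12 q9-b->q13 q10-a->q13 q10-b->q14 q11-a->q14 q11-b->q3 q12-a->q12 q12-b->q12 q13-a->q12 q13-b->q15 q14-a->q15 q14-b->q6 q15-a->q12 q15-b->q9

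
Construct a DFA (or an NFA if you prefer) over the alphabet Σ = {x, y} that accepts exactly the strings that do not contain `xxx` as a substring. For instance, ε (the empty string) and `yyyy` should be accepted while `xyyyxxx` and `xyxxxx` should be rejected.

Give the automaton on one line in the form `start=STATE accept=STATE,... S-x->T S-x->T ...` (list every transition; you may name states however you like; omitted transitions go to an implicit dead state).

start=A accept=A,B,C A-x->B A-y->A B-x->C B-y->A C-x->D C-y->A D-x->D D-y->D

This is the complement of 'contains `xxx`'. Use the same substring-matching states — A through D holding how much of `xxx` has just been matched — but flip the accepting set: everything except the trap D accepts.
       x  y 
>* A   B  A 
 * B   C  A 
 * C   D  A 
   D   D  D 
(> = start, * = accepting)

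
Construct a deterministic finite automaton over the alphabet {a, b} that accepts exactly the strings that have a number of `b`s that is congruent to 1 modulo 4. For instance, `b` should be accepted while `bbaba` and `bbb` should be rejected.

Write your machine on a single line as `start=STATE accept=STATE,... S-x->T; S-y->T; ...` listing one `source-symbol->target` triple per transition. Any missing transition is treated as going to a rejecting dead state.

The only thing that matters is how many `b`s have appeared, reduced mod 4. Use one state per residue: q0 for 0, …, q3 for 3. Reading `b` moves to the next residue; anything else stays put. q1 is accepting.
        a   b  
>  q0   q0  q1 
 * q1   q1  q2 
   q2   q2  q3 
   q3   q3  q0 
(> = start, * = accepting)

start=q0; accept=q1; q0-a->q0; q0-b->q1; q1-a->q1; q1-b->q2; q2-a->q2; q2-b->q3; q3-a->q3; q3-b->q0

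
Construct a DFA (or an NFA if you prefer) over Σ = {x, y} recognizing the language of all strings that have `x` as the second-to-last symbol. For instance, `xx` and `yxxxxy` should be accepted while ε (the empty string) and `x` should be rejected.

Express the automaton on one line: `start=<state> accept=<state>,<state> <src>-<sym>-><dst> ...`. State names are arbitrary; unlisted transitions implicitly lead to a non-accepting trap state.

start=A accept=D,E A-x->B A-y->C B-x->D B-y->E C-x->F C-y->G D-x->D D-y->E E-x->F E-y->G F-x->D F-y->E G-x->F G-y->G

Because acceptance depends on a position counted from the end, the machine has to buffer the most recent 2 symbols. Make each state the string of the last up-to-2 symbols read; on input `x` shift the window left and append `x`. Accept when the buffered window has length 2 and begins with `x`.
With 7 states:
       x  y 
>  A   B  C 
   B   D  E 
   C   F  G 
 * D   D  E 
 * E   F  G 
   F   D  E 
   G   F  G 
(> = start, * = accepting)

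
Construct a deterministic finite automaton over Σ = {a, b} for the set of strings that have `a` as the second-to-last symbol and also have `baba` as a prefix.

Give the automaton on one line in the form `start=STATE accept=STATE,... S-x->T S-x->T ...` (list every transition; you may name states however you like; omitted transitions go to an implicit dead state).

Handle the two conditions separately and then intersect. One (7 states) tracks the last 2 symbols read; the other (6 states) tracks whether the input so far still matches the prefix `baba`. Each combined state is a pair, one component from each; accept when both components accept.
A 13-state machine:
          a    b  
>  q0     q1   q2 
   q1     q3   q4 
   q2     q5   q6 
   q3     q3   q4 
   q4     q7   q6 
   q5     q3   q8 
   q6     q7   q6 
   q7     q3   q4 
   q8     q9   q6 
   q9    q10  q11 
 * q10   q10  q11 
 * q11    q9  q12 
   q12    q9  q12 
(> = start, * = accepting)

start=q0 accept=q10,q11 q0-a->q1 q0-b->q2 q1-a->q3 q1-b->q4 q2-a->q5 q2-b->q6 q3-a->q3 q3-b->q4 q4-a->q7 q4-b->q6 q5-a->q3 q5-b->q8 q6-a->q7 q6-b->q6 q7-a->q3 q7-b->q4 q8-a->q9 q8-b->q6 q9-a->q10 q9-b->q11 q10-a->q10 q10-b->q11 q11-a->q9 q11-b->q12 q12-a->q9 q12-b->q12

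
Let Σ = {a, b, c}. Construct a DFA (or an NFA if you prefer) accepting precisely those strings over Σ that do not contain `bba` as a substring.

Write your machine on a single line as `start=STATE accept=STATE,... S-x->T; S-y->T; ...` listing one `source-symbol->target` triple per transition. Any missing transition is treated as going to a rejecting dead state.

start=q0; accept=q0,q1,q2; q0-a->q0; q0-b->q1; q0-c->q0; q1-a->q0; q1-b->q2; q1-c->q0; q2-a->q3; q2-b->q2; q2-c->q0; q3-a->q3; q3-b->q3; q3-c->q3

This is the complement of 'contains `bba`'. Use the same substring-matching states — q0 through q3 holding how much of `bba` has just been matched — but flip the accepting set: everything except the trap q3 accepts.
4 states suffice.
        a   b   c  
>* q0   q0  q1  q0 
 * q1   q0  q2  q0 
 * q2   q3  q2  q0 
   q3   q3  q3  q3 
(> = start, * = accepting)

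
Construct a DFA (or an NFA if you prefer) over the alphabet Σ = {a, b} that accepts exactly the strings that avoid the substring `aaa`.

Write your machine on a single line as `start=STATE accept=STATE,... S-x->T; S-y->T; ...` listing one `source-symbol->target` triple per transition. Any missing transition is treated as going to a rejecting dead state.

This is the complement of 'contains `aaa`'. Use the same substring-matching states — s0 through s3 holding how much of `aaa` has just been matched — but flip the accepting set: everything except the trap s3 accepts.
A 4-state machine:
        a   b  
>* s0   s1  s0 
 * s1   s2  s0 
 * s2   s3  s0 
   s3   s3  s3 
(> = start, * = accepting)

start=s0; accept=s0,s1,s2; s0-a->s1; s0-b->s0; s1-a->s2; s1-b->s0; s2-a->s3; s2-b->s0; s3-a->s3; s3-b->s3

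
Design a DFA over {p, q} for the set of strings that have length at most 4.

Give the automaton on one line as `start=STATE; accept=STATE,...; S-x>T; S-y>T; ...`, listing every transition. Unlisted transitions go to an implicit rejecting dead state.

Count input length up to 5: every symbol moves from S0 toward S5, which means 'more than 4' and absorbs. Accept from {S0, S1, S2, S3, S4}.
6 states suffice.
        p   q  
>* S0   S1  S1 
 * S1   S2  S2 
 * S2   S3  S3 
 * S3   S4  S4 
 * S4   S5  S5 
   S5   S5  S5 
(> = start, * = accepting)

start=S0; accept=S0,S1,S2,S3,S4; S0-p>S1; S0-q>S1; S1-p>S2; S1-q>S2; S2-p>S3; S2-q>S3; S3-p>S4; S3-q>S4; S4-p>S5; S4-q>S5; S5-p>S5; S5-q>S5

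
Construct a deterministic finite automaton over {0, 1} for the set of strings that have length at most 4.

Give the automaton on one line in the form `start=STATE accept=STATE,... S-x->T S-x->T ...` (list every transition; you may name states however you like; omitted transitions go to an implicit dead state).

start=S0 accept=S0,S1,S2,S3,S4 S0-0->S1 S0-1->S1 S1-0->S2 S1-1->S2 S2-0->S3 S2-1->S3 S3-0->S4 S3-1->S4 S4-0->S5 S4-1->S5 S5-0->S5 S5-1->S5

Count input length up to 5: every symbol moves from S0 toward S5, which means 'more than 4' and absorbs. Accept from {S0, S1, S2, S3, S4}.
6 states suffice.
        0   1  
>* S0   S1  S1 
 * S1   S2  S2 
 * S2   S3  S3 
 * S3   S4  S4 
 * S4   S5  S5 
   S5   S5  S5 
(> = start, * = accepting)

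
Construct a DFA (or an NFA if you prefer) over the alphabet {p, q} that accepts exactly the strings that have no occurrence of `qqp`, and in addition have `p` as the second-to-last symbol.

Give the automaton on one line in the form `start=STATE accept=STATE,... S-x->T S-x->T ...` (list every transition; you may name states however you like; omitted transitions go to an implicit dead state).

start=A accept=D,E A-p->B A-q->C B-p->D B-q->E C-p->B C-q->F D-p->D D-q->E E-p->B E-q->F F-p->F F-q->F

Build one automaton per condition and run them in lockstep. The first has 4 states tracking partial matches of the forbidden pattern `qqp`; the second has 7 states tracking the last 2 symbols read. A product state is a pair (one from each), accepting exactly when both do. Equivalent product states are then merged.
A 6-state machine:
       p  q 
>  A   B  C 
   B   D  E 
   C   B  F 
 * D   D  E 
 * E   B  F 
   F   F  F 
(> = start, * = accepting)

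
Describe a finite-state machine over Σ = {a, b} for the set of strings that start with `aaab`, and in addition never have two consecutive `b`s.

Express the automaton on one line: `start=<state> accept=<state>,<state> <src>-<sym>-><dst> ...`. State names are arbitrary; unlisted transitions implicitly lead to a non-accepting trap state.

Run two small machines in parallel and take their product. The first has 6 states tracking whether the input so far still matches the prefix `aaab`; the second has 3 states tracking partial matches of the forbidden pattern `bb`. A product state is a pair (one from each), accepting exactly when both do. Equivalent product states are then merged.
With 7 states:
        a   b  
>  q0   q1  q2 
   q1   q3  q2 
   q2   q2  q2 
   q3   q4  q2 
   q4   q2  q5 
 * q5   q6  q2 
 * q6   q6  q5 
(> = start, * = accepting)

start=q0 accept=q5,q6 q0-a->q1 q0-b->q2 q1-a->q3 q1-b->q2 q2-a->q2 q2-b->q2 q3-a->q4 q3-b->q2 q4-a->q2 q4-b->q5 q5-a->q6 q5-b->q2 q6-a->q6 q6-b->q5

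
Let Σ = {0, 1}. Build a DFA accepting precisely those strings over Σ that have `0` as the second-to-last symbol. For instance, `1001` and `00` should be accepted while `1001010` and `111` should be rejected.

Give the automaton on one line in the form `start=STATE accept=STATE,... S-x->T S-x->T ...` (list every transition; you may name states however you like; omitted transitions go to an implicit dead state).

Because acceptance depends on a position counted from the end, the machine has to buffer the most recent 2 symbols. Make each state the string of the last up-to-2 symbols read; on input `x` shift the window left and append `x`. Accept when the buffered window has length 2 and begins with `0`.
7 states suffice.
       0  1 
>  A   B  C 
   B   D  E 
   C   F  G 
 * D   D  E 
 * E   F  G 
   F   D  E 
   G   F  G 
(> = start, * = accepting)

start=A accept=D,E A-0->B A-1->C B-0->D B-1->E C-0->F C-1->G D-0->D D-1->E E-0->F E-1->G F-0->D F-1->E G-0->F G-1->G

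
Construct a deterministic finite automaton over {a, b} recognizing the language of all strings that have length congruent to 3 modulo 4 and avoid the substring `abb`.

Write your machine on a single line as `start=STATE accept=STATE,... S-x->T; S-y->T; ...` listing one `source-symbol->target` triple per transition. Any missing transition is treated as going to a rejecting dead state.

Build one automaton per condition and run them in lockstep. One (4 states) tracks the input length modulo 4; the other (4 states) tracks partial matches of the forbidden pattern `abb`. Each combined state is a pair, one component from each; accept when both components accept. Equivalent product states are then merged.
A 13-state machine:
          a    b  
>  s0     s1   s2 
   s1     s3   s4 
   s2     s3   s5 
   s3     s6   s7 
   s4     s6   s8 
   s5     s6   s9 
 * s6    s10  s11 
 * s7    s10   s8 
   s8     s8   s8 
 * s9    s10   s0 
   s10    s1  s12 
   s11    s1   s8 
   s12    s3   s8 
(> = start, * = accepting)

start=s0; accept=s6,s7,s9; s0-a->s1; s0-b->s2; s1-a->s3; s1-b->s4; s2-a->s3; s2-b->s5; s3-a->s6; s3-b->s7; s4-a->s6; s4-b->s8; s5-a->s6; s5-b->s9; s6-a->s10; s6-b->s11; s7-a->s10; s7-b->s8; s8-a->s8; s8-b->s8; s9-a->s10; s9-b->s0; s10-a->s1; s10-b->s12; s11-a->s1; s11-b->s8; s12-a->s3; s12-b->s8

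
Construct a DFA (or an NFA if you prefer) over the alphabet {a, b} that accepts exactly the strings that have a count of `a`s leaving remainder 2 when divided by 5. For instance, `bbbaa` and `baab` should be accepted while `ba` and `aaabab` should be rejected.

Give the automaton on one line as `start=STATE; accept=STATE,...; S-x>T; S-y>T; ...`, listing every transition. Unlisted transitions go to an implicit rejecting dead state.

start=S0; accept=S2; S0-a>S1; S0-b>S0; S1-a>S2; S1-b>S1; S2-a>S3; S2-b>S2; S3-a>S4; S3-b>S3; S4-a>S0; S4-b>S4

Keep the running count of `a`s modulo 5: each `a` advances along the cycle S0 → S1 → S2 → S3 → S4 → S0 while other symbols loop. Accept at S2.
        a   b  
>  S0   S1  S0 
   S1   S2  S1 
 * S2   S3  S2 
   S3   S4  S3 
   S4   S0  S4 
(> = start, * = accepting)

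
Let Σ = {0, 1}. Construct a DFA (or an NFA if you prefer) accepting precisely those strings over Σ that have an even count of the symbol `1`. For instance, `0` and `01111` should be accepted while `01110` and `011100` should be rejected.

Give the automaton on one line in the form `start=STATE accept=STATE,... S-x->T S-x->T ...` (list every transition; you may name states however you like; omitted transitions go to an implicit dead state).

start=q0 accept=q0 q0-0->q0 q0-1->q1 q1-0->q1 q1-1->q0

The only thing that matters is how many `1`s have appeared, reduced mod 2. Use one state per residue: q0 for 0, …, q1 for 1. Reading `1` moves to the next residue; anything else stays put. q0 is accepting.
        0   1  
>* q0   q0  q1 
   q1   q1  q0 
(> = start, * = accepting)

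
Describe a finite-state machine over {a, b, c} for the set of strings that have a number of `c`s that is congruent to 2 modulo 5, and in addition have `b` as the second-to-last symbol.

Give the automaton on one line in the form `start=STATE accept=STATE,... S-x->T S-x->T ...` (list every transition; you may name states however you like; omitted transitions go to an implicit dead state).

Run two small machines in parallel and take their product. The first has 5 states tracking the count of `c`s modulo 5; the second has 13 states tracking the last 2 symbols read. A product state is a pair (one from each), accepting exactly when both do. Equivalent product states are then merged.
A 9-state machine:
        a   b   c  
>  q0   q0  q0  q1 
   q1   q1  q2  q3 
   q2   q1  q2  q4 
   q3   q3  q5  q6 
 * q4   q3  q5  q6 
   q5   q4  q7  q6 
   q6   q6  q6  q8 
 * q7   q4  q7  q6 
   q8   q8  q8  q0 
(> = start, * = accepting)

start=q0 accept=q4,q7 q0-a->q0 q0-b->q0 q0-c->q1 q1-a->q1 q1-b->q2 q1-c->q3 q2-a->q1 q2-b->q2 q2-c->q4 q3-a->q3 q3-b->q5 q3-c->q6 q4-a->q3 q4-b->q5 q4-c->q6 q5-a->q4 q5-b->q7 q5-c->q6 q6-a->q6 q6-b->q6 q6-c->q8 q7-a->q4 q7-b->q7 q7-c->q6 q8-a->q8 q8-b->q8 q8-c->q0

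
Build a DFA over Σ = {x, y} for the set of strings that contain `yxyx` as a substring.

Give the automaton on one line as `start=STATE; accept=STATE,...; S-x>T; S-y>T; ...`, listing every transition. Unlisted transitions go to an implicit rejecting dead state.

start=s0; accept=s4; s0-x>s0; s0-y>s1; s1-x>s2; s1-y>s1; s2-x>s0; s2-y>s3; s3-x>s4; s3-y>s1; s4-x>s4; s4-y>s4

States s0..s3 record the length of the longest prefix of `yxyx` that matches the current input suffix. Reaching s4 means `yxyx` has been seen, and we stay there forever. Accept from s4.
5 states suffice.
        x   y  
>  s0   s0  s1 
   s1   s2  s1 
   s2   s0  s3 
   s3   s4  s1 
 * s4   s4  s4 
(> = start, * = accepting)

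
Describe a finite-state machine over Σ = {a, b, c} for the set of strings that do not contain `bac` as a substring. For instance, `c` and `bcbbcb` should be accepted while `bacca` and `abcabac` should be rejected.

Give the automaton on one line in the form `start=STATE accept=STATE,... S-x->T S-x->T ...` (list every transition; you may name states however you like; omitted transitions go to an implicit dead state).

This is the complement of 'contains `bac`'. Use the same substring-matching states — S0 through S3 holding how much of `bac` has just been matched — but flip the accepting set: everything except the trap S3 accepts.
4 states suffice.
        a   b   c  
>* S0   S0  S1  S0 
 * S1   S2  S1  S0 
 * S2   S0  S1  S3 
   S3   S3  S3  S3 
(> = start, * = accepting)

start=S0 accept=S0,S1,S2 S0-a->S0 S0-b->S1 S0-c->S0 S1-a->S2 S1-b->S1 S1-c->S0 S2-a->S0 S2-b->S1 S2-c->S3 S3-a->S3 S3-b->S3 S3-c->S3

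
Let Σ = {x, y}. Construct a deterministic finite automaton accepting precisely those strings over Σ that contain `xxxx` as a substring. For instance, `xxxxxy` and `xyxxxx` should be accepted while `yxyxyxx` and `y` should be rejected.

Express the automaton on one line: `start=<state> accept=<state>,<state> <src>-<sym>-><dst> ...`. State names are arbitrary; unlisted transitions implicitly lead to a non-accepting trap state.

Track how much of `xxxx` has been matched so far: state s0 is no progress, s4 is the absorbing accept state reached once `xxxx` has occurred. Intermediate states record partial matches; on a mismatch, fall back to the longest reusable overlap.
A 5-state machine:
        x   y  
>  s0   s1  s0 
   s1   s2  s0 
   s2   s3  s0 
   s3   s4  s0 
 * s4   s4  s4 
(> = start, * = accepting)

start=s0 accept=s4 s0-x->s1 s0-y->s0 s1-x->s2 s1-y->s0 s2-x->s3 s2-y->s0 s3-x->s4 s3-y->s0 s4-x->s4 s4-y->s4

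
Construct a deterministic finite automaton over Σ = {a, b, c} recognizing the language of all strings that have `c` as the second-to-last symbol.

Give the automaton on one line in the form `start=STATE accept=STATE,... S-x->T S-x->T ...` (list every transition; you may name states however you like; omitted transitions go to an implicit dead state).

start=S0 accept=S10,S11,S12 S0-a->S1 S0-b->S2 S0-c->S3 S1-a->S4 S1-b->S5 S1-c->S6 S2-a->S7 S2-b->S8 S2-c->S9 S3-a->S10 S3-b->S11 S3-c->S12 S4-a->S4 S4-b->S5 S4-c->S6 S5-a->S7 S5-b->S8 S5-c->S9 S6-a->S10 S6-b->S11 S6-c->S12 S7-a->S4 S7-b->S5 S7-c->S6 S8-a->S7 S8-b->S8 S8-c->S9 S9-a->S10 S9-b->S11 S9-c->S12 S10-a->S4 S10-b->S5 S10-c->S6 S11-a->S7 S11-b->S8 S11-c->S9 S12-a->S10 S12-b->S11 S12-c->S12

A DFA must remember the last 2 symbols (since which symbol is second-to-last isn't known until the input ends). Use one state per possible window of the last ≤2 symbols; accept from those whose window starts with `c`.
A 13-state machine:
          a    b    c  
>  S0     S1   S2   S3 
   S1     S4   S5   S6 
   S2     S7   S8   S9 
   S3    S10  S11  S12 
   S4     S4   S5   S6 
   S5     S7   S8   S9 
   S6    S10  S11  S12 
   S7     S4   S5   S6 
   S8     S7   S8   S9 
   S9    S10  S11  S12 
 * S10    S4   S5   S6 
 * S11    S7   S8   S9 
 * S12   S10  S11  S12 
(> = start, * = accepting)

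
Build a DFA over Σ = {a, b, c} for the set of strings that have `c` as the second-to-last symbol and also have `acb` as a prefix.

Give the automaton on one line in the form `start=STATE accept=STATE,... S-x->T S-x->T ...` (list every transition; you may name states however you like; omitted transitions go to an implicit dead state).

Run two small machines in parallel and take their product. The first has 13 states tracking the last 2 symbols read; the second has 5 states tracking whether the input so far still matches the prefix `acb`. A product state is a pair (one from each), accepting exactly when both do.
With 23 states:
          a    b    c  
>  S0     S1   S2   S3 
   S1     S4   S5   S6 
   S2     S7   S8   S9 
   S3    S10  S11  S12 
   S4     S4   S5  S13 
   S5     S7   S8   S9 
   S6    S10  S14  S12 
   S7     S4   S5  S13 
   S8     S7   S8   S9 
   S9    S10  S11  S12 
   S10    S4   S5  S13 
   S11    S7   S8   S9 
   S12   S10  S11  S12 
   S13   S10  S11  S12 
 * S14   S15  S16  S17 
   S15   S18  S19  S20 
   S16   S15  S16  S17 
   S17   S21  S14  S22 
   S18   S18  S19  S20 
   S19   S15  S16  S17 
   S20   S21  S14  S22 
 * S21   S18  S19  S20 
 * S22   S21  S14  S22 
(> = start, * = accepting)

start=S0 accept=S14,S21,S22 S0-a->S1 S0-b->S2 S0-c->S3 S1-a->S4 S1-b->S5 S1-c->S6 S2-a->S7 S2-b->S8 S2-c->S9 S3-a->S10 S3-b->S11 S3-c->S12 S4-a->S4 S4-b->S5 S4-c->S13 S5-a->S7 S5-b->S8 S5-c->S9 S6-a->S10 S6-b->S14 S6-c->S12 S7-a->S4 S7-b->S5 S7-c->S13 S8-a->S7 S8-b->S8 S8-c->S9 S9-a->S10 S9-b->S11 S9-c->S12 S10-a->S4 S10-b->S5 S10-c->S13 S11-a->S7 S11-b->S8 S11-c->S9 S12-a->S10 S12-b->S11 S12-c->S12 S13-a->S10 S13-b->S11 S13-c->S12 S14-a->S15 S14-b->S16 S14-c->S17 S15-a->S18 S15-b->S19 S15-c->S20 S16-a->S15 S16-b->S16 S16-c->S17 S17-a->S21 S17-b->S14 S17-c->S22 S18-a->S18 S18-b->S19 S18-c->S20 S19-a->S15 S19-b->S16 S19-c->S17 S20-a->S21 S20-b->S14 S20-c->S22 S21-a->S18 S21-b->S19 S21-c->S20 S22-a->S21 S22-b->S14 S22-c->S22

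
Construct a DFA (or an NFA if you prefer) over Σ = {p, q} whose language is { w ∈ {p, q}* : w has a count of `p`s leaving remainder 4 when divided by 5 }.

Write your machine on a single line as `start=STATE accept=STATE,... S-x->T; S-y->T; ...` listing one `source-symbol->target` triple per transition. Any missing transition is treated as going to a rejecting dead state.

start=A; accept=E; A-p->B; A-q->A; B-p->C; B-q->B; C-p->D; C-q->C; D-p->E; D-q->D; E-p->A; E-q->E

Keep the running count of `p`s modulo 5: each `p` advances along the cycle A → B → C → D → E → A while other symbols loop. Accept at E.
5 states suffice.
       p  q 
>  A   B  A 
   B   C  B 
   C   D  C 
   D   E  D 
 * E   A  E 
(> = start, * = accepting)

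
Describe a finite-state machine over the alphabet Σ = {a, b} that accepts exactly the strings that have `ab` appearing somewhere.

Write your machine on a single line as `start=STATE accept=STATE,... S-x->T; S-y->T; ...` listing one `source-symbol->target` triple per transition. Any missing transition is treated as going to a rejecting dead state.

start=S0; accept=S2; S0-a->S1; S0-b->S0; S1-a->S1; S1-b->S2; S2-a->S2; S2-b->S2

Track how much of `ab` has been matched so far: state S0 is no progress, S2 is the absorbing accept state reached once `ab` has occurred. Intermediate states record partial matches; on a mismatch, fall back to the longest reusable overlap.
With 3 states:
        a   b  
>  S0   S1  S0 
   S1   S1  S2 
 * S2   S2  S2 
(> = start, * = accepting)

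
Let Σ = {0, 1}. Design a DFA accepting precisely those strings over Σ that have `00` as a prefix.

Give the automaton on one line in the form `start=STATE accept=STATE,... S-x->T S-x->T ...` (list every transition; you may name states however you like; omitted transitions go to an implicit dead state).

start=s0 accept=s2 s0-0->s1 s0-1->s3 s1-0->s2 s1-1->s3 s2-0->s2 s2-1->s2 s3-0->s3 s3-1->s3

Check the first 2 symbols one by one: s0 through s1 record how many have matched `00` so far; any wrong symbol goes to the dead state s3. After all 2 match we enter the accepting sink s2.
4 states suffice.
        0   1  
>  s0   s1  s3 
   s1   s2  s3 
 * s2   s2  s2 
   s3   s3  s3 
(> = start, * = accepting)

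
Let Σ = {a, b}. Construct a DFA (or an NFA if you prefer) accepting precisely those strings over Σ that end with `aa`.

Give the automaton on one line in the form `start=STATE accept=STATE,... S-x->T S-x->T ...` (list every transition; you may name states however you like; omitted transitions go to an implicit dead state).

Remember how much of `aa` the current input suffix matches. State q0 means no match yet; q1 means the last symbol is `a`; q2 means the last 2 symbols are `aa`. Only q2 accepts. On a mismatch, fall back to the longest proper suffix that is still a prefix of `aa`.
With 3 states:
        a   b  
>  q0   q1  q0 
   q1   q2  q0 
 * q2   q2  q0 
(> = start, * = accepting)

start=q0 accept=q2 q0-a->q1 q0-b->q0 q1-a->q2 q1-b->q0 q2-a->q2 q2-b->q0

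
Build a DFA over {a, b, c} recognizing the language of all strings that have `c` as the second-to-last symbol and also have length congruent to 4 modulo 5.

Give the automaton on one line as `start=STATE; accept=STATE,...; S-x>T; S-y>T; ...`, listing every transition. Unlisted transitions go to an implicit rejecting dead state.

Run two small machines in parallel and take their product. The first has 13 states tracking the last 2 symbols read; the second has 5 states tracking the input length modulo 5. A product state is a pair (one from each), accepting exactly when both do. Minimizing collapses redundant product states.
7 states suffice.
        a   b   c  
>  S0   S1  S1  S1 
   S1   S2  S2  S2 
   S2   S3  S3  S4 
   S3   S5  S5  S5 
   S4   S6  S6  S6 
   S5   S0  S0  S0 
 * S6   S0  S0  S0 
(> = start, * = accepting)

start=S0; accept=S6; S0-a>S1; S0-b>S1; S0-c>S1; S1-a>S2; S1-b>S2; S1-c>S2; S2-a>S3; S2-b>S3; S2-c>S4; S3-a>S5; S3-b>S5; S3-c>S5; S4-a>S6; S4-b>S6; S4-c>S6; S5-a>S0; S5-b>S0; S5-c>S0; S6-a>S0; S6-b>S0; S6-c>S0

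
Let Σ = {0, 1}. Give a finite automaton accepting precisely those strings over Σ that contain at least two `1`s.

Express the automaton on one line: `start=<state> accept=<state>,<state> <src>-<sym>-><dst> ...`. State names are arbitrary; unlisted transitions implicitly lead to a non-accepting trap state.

Only the number of `1`s matters, and only up to 3. Make a chain s0 → s1 → s2 → s3 advanced by each `1` (with s3 absorbing); every other symbol self-loops. The accepting set is {s2, s3}.
A 4-state machine:
        0   1  
>  s0   s0  s1 
   s1   s1  s2 
 * s2   s2  s3 
 * s3   s3  s3 
(> = start, * = accepting)

start=s0 accept=s2,s3 s0-0->s0 s0-1->s1 s1-0->s1 s1-1->s2 s2-0->s2 s2-1->s3 s3-0->s3 s3-1->s3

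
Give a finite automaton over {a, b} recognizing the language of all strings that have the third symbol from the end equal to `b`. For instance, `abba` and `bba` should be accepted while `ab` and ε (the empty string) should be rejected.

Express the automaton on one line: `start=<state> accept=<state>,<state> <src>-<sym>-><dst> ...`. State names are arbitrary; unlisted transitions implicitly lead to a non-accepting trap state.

start=q0 accept=q11,q12,q13,q14 q0-a->q1 q0-b->q2 q1-a->q3 q1-b->q4 q2-a->q5 q2-b->q6 q3-a->q7 q3-b->q8 q4-a->q9 q4-b->q10 q5-a->q11 q5-b->q12 q6-a->q13 q6-b->q14 q7-a->q7 q7-b->q8 q8-a->q9 q8-b->q10 q9-a->q11 q9-b->q12 q10-a->q13 q10-b->q14 q11-a->q7 q11-b->q8 q12-a->q9 q12-b->q10 q13-a->q11 q13-b->q12 q14-a->q13 q14-b->q14

Because acceptance depends on a position counted from the end, the machine has to buffer the most recent 3 symbols. Make each state the string of the last up-to-3 symbols read; on input `x` shift the window left and append `x`. Accept when the buffered window has length 3 and begins with `b`.
          a    b  
>  q0     q1   q2 
   q1     q3   q4 
   q2     q5   q6 
   q3     q7   q8 
   q4     q9  q10 
   q5    q11  q12 
   q6    q13  q14 
   q7     q7   q8 
   q8     q9  q10 
   q9    q11  q12 
   q10   q13  q14 
 * q11    q7   q8 
 * q12    q9  q10 
 * q13   q11  q12 
 * q14   q13  q14 
(> = start, * = accepting)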